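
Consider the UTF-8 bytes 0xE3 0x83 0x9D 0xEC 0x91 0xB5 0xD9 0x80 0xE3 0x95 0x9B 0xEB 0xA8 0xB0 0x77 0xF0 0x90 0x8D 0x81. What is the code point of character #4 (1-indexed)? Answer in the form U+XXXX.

Offset 0: leading byte 0xE3 = 11100011 → 3-byte char #1 = E3 83 9D.
Offset 3: leading byte 0xEC = 11101100 → 3-byte char #2 = EC 91 B5.
Offset 6: leading byte 0xD9 = 11011001 → 2-byte char #3 = D9 80.
Offset 8: leading byte 0xE3 = 11100011 → 3-byte char #4 = E3 95 9B.
Leading byte 0xE3 = 11100011 matches 1110xxxx → 3-byte sequence.
Byte 1: 0xE3 = 11100011, payload 0011 (4 bits).
Byte 2: 0x95 = 10010101 (10xxxxxx ✓), payload 010101.
Byte 3: 0x9B = 10011011 (10xxxxxx ✓), payload 011011.
Concatenate: 0011010101011011 = 0x355B (16 bits → U+355B).

U+355B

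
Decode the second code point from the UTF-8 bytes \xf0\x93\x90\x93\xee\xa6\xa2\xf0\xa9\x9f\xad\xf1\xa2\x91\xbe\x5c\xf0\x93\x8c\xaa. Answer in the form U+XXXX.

Offset 0: leading byte 0xF0 = 11110000 → 4-byte char #1 = F0 93 90 93.
Offset 4: leading byte 0xEE = 11101110 → 3-byte char #2 = EE A6 A2.
Leading byte 0xEE = 11101110 matches 1110xxxx → 3-byte sequence.
Byte 1: 0xEE = 11101110, payload 1110 (4 bits).
Byte 2: 0xA6 = 10100110 (10xxxxxx ✓), payload 100110.
Byte 3: 0xA2 = 10100010 (10xxxxxx ✓), payload 100010.
Concatenate: 1110100110100010 = 0xE9A2 (16 bits → U+E9A2).

U+E9A2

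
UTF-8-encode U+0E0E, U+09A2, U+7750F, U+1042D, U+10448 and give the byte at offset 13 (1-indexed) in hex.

0x90

1-indexed offset 13 is 0-indexed offset 12.
U+0E0E → 3-byte form E0 B8 8E at offsets 0–2.
U+09A2 → 3-byte form E0 A6 A2 at offsets 3–5.
U+7750F → 4-byte form F1 B7 94 8F at offsets 6–9.
U+1042D → 4-byte form F0 90 90 AD at offsets 10–13.
Offset 12 falls in char 4's range; it's byte 3 of F0 90 90 AD = 0x90.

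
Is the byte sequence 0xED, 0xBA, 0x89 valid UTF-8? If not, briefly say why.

invalid (encodes a surrogate (U+D800–U+DFFF))

Structurally a 3-byte sequence; payload = 0xDE89.
But 0xDE89 is in U+D800–U+DFFF, the surrogate range. Surrogates are not Unicode scalar values and are forbidden in UTF-8.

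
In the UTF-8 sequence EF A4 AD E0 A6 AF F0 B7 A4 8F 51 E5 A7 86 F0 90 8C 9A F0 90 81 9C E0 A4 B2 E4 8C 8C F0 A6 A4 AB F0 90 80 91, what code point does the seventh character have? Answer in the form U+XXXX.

Offset 0: leading byte 0xEF = 11101111 → 3-byte char #1 = EF A4 AD.
Offset 3: leading byte 0xE0 = 11100000 → 3-byte char #2 = E0 A6 AF.
Offset 6: leading byte 0xF0 = 11110000 → 4-byte char #3 = F0 B7 A4 8F.
Offset 10: leading byte 0x51 = 01010001 → 1-byte char #4 = 51.
Offset 11: leading byte 0xE5 = 11100101 → 3-byte char #5 = E5 A7 86.
Offset 14: leading byte 0xF0 = 11110000 → 4-byte char #6 = F0 90 8C 9A.
Offset 18: leading byte 0xF0 = 11110000 → 4-byte char #7 = F0 90 81 9C.
Leading byte 0xF0 = 11110000 matches 11110xxx → 4-byte sequence.
Byte 1: 0xF0 = 11110000, payload 000 (3 bits).
Byte 2: 0x90 = 10010000 (10xxxxxx ✓), payload 010000.
Byte 3: 0x81 = 10000001 (10xxxxxx ✓), payload 000001.
Byte 4: 0x9C = 10011100 (10xxxxxx ✓), payload 011100.
Concatenate: 000010000000001011100 = 0x1005C (21 bits → U+1005C).

U+1005C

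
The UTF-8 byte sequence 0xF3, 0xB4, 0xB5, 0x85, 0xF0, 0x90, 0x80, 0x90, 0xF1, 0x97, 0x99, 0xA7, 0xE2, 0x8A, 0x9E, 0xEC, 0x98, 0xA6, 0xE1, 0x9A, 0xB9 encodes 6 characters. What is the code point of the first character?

U+F4D45

Offset 0: leading byte 0xF3 = 11110011 → 4-byte char #1 = F3 B4 B5 85.
Leading byte 0xF3 = 11110011 matches 11110xxx → 4-byte sequence.
Byte 1: 0xF3 = 11110011, payload 011 (3 bits).
Byte 2: 0xB4 = 10110100 (10xxxxxx ✓), payload 110100.
Byte 3: 0xB5 = 10110101 (10xxxxxx ✓), payload 110101.
Byte 4: 0x85 = 10000101 (10xxxxxx ✓), payload 000101.
Concatenate: 011110100110101000101 = 0xF4D45 (21 bits → U+F4D45).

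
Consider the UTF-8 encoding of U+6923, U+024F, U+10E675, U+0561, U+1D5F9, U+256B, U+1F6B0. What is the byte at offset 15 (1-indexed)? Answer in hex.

0xB9

1-indexed offset 15 is 0-indexed offset 14.
U+6923 → 3-byte form E6 A4 A3 at offsets 0–2.
U+024F → 2-byte form C9 8F at offsets 3–4.
U+10E675 → 4-byte form F4 8E 99 B5 at offsets 5–8.
U+0561 → 2-byte form D5 A1 at offsets 9–10.
U+1D5F9 → 4-byte form F0 9D 97 B9 at offsets 11–14.
Offset 14 falls in char 5's range; it's byte 4 of F0 9D 97 B9 = 0xB9.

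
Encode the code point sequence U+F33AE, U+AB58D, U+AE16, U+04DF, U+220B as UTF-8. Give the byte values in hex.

U+F33AE: 4-byte form → F3 B3 8E AE.
U+AB58D: 4-byte form → F2 AB 96 8D.
U+AE16: 3-byte form → EA B8 96.
U+04DF: 2-byte form → D3 9F.
U+220B: 3-byte form → E2 88 8B.
Concatenated (16 bytes): F3 B3 8E AE F2 AB 96 8D EA B8 96 D3 9F E2 88 8B.

F3 B3 8E AE F2 AB 96 8D EA B8 96 D3 9F E2 88 8B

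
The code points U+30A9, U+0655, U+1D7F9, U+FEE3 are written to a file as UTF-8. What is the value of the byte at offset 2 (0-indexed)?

U+30A9 → 3-byte form E3 82 A9 at offsets 0–2.
Offset 2 falls in char 1's range; it's byte 3 of E3 82 A9 = 0xA9.

0xA9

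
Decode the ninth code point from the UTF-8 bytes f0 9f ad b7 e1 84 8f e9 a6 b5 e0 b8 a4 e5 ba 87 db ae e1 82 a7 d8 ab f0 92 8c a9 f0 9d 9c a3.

U+12329

Offset 0: leading byte 0xF0 = 11110000 → 4-byte char #1 = F0 9F AD B7.
Offset 4: leading byte 0xE1 = 11100001 → 3-byte char #2 = E1 84 8F.
Offset 7: leading byte 0xE9 = 11101001 → 3-byte char #3 = E9 A6 B5.
Offset 10: leading byte 0xE0 = 11100000 → 3-byte char #4 = E0 B8 A4.
Offset 13: leading byte 0xE5 = 11100101 → 3-byte char #5 = E5 BA 87.
Offset 16: leading byte 0xDB = 11011011 → 2-byte char #6 = DB AE.
Offset 18: leading byte 0xE1 = 11100001 → 3-byte char #7 = E1 82 A7.
Offset 21: leading byte 0xD8 = 11011000 → 2-byte char #8 = D8 AB.
Offset 23: leading byte 0xF0 = 11110000 → 4-byte char #9 = F0 92 8C A9.
Leading byte 0xF0 = 11110000 matches 11110xxx → 4-byte sequence.
Byte 1: 0xF0 = 11110000, payload 000 (3 bits).
Byte 2: 0x92 = 10010010 (10xxxxxx ✓), payload 010010.
Byte 3: 0x8C = 10001100 (10xxxxxx ✓), payload 001100.
Byte 4: 0xA9 = 10101001 (10xxxxxx ✓), payload 101001.
Concatenate: 000010010001100101001 = 0x12329 (21 bits → U+12329).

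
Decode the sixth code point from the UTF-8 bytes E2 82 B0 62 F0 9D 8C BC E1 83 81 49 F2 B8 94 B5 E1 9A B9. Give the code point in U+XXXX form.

U+B8535

Offset 0: leading byte 0xE2 = 11100010 → 3-byte char #1 = E2 82 B0.
Offset 3: leading byte 0x62 = 01100010 → 1-byte char #2 = 62.
Offset 4: leading byte 0xF0 = 11110000 → 4-byte char #3 = F0 9D 8C BC.
Offset 8: leading byte 0xE1 = 11100001 → 3-byte char #4 = E1 83 81.
Offset 11: leading byte 0x49 = 01001001 → 1-byte char #5 = 49.
Offset 12: leading byte 0xF2 = 11110010 → 4-byte char #6 = F2 B8 94 B5.
Leading byte 0xF2 = 11110010 matches 11110xxx → 4-byte sequence.
Byte 1: 0xF2 = 11110010, payload 010 (3 bits).
Byte 2: 0xB8 = 10111000 (10xxxxxx ✓), payload 111000.
Byte 3: 0x94 = 10010100 (10xxxxxx ✓), payload 010100.
Byte 4: 0xB5 = 10110101 (10xxxxxx ✓), payload 110101.
Concatenate: 010111000010100110101 = 0xB8535 (21 bits → U+B8535).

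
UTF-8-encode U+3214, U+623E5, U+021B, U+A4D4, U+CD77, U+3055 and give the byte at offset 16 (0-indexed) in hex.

0x81

U+3214 → 3-byte form E3 88 94 at offsets 0–2.
U+623E5 → 4-byte form F1 A2 8F A5 at offsets 3–6.
U+021B → 2-byte form C8 9B at offsets 7–8.
U+A4D4 → 3-byte form EA 93 94 at offsets 9–11.
U+CD77 → 3-byte form EC B5 B7 at offsets 12–14.
U+3055 → 3-byte form E3 81 95 at offsets 15–17.
Offset 16 falls in char 6's range; it's byte 2 of E3 81 95 = 0x81.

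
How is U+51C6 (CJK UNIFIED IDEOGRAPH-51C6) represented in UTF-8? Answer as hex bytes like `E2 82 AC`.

E5 87 86

U+51C6 = 0x51C6 = 20934 decimal. In range U+0800–U+FFFF → 3-byte form: 1110xxxx 10xxxxxx 10xxxxxx.
Binary (16 bits): 0101000111000110.
Split 4+6+6: 0101 | 000111 | 000110.
Byte 1: 11100101 = 0xE5.
Byte 2: 10000111 = 0x87.
Byte 3: 10000110 = 0x86.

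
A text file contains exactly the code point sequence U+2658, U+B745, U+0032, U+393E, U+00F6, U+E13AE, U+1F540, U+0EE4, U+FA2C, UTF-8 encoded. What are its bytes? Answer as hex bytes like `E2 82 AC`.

U+2658: 3-byte form → E2 99 98.
U+B745: 3-byte form → EB 9D 85.
U+0032: 1-byte form → 32.
U+393E: 3-byte form → E3 A4 BE.
U+00F6: 2-byte form → C3 B6.
U+E13AE: 4-byte form → F3 A1 8E AE.
U+1F540: 4-byte form → F0 9F 95 80.
U+0EE4: 3-byte form → E0 BB A4.
U+FA2C: 3-byte form → EF A8 AC.
Concatenated (26 bytes): E2 99 98 EB 9D 85 32 E3 A4 BE C3 B6 F3 A1 8E AE F0 9F 95 80 E0 BB A4 EF A8 AC.

E2 99 98 EB 9D 85 32 E3 A4 BE C3 B6 F3 A1 8E AE F0 9F 95 80 E0 BB A4 EF A8 AC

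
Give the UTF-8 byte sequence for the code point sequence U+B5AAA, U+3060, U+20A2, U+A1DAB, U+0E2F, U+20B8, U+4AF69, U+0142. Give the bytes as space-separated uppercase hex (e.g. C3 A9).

F2 B5 AA AA E3 81 A0 E2 82 A2 F2 A1 B6 AB E0 B8 AF E2 82 B8 F1 8A BD A9 C5 82

U+B5AAA: 4-byte form → F2 B5 AA AA.
U+3060: 3-byte form → E3 81 A0.
U+20A2: 3-byte form → E2 82 A2.
U+A1DAB: 4-byte form → F2 A1 B6 AB.
U+0E2F: 3-byte form → E0 B8 AF.
U+20B8: 3-byte form → E2 82 B8.
U+4AF69: 4-byte form → F1 8A BD A9.
U+0142: 2-byte form → C5 82.
Concatenated (26 bytes): F2 B5 AA AA E3 81 A0 E2 82 A2 F2 A1 B6 AB E0 B8 AF E2 82 B8 F1 8A BD A9 C5 82.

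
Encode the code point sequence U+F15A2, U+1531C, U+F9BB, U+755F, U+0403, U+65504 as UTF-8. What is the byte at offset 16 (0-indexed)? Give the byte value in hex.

0xF1

U+F15A2 → 4-byte form F3 B1 96 A2 at offsets 0–3.
U+1531C → 4-byte form F0 95 8C 9C at offsets 4–7.
U+F9BB → 3-byte form EF A6 BB at offsets 8–10.
U+755F → 3-byte form E7 95 9F at offsets 11–13.
U+0403 → 2-byte form D0 83 at offsets 14–15.
U+65504 → 4-byte form F1 A5 94 84 at offsets 16–19.
Offset 16 falls in char 6's range; it's byte 1 of F1 A5 94 84 = 0xF1.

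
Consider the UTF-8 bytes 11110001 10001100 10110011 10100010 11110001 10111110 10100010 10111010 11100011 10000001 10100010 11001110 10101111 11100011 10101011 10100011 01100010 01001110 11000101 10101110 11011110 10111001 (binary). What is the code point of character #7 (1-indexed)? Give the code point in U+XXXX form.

U+004E

Offset 0: leading byte 0xF1 = 11110001 → 4-byte char #1 = F1 8C B3 A2.
Offset 4: leading byte 0xF1 = 11110001 → 4-byte char #2 = F1 BE A2 BA.
Offset 8: leading byte 0xE3 = 11100011 → 3-byte char #3 = E3 81 A2.
Offset 11: leading byte 0xCE = 11001110 → 2-byte char #4 = CE AF.
Offset 13: leading byte 0xE3 = 11100011 → 3-byte char #5 = E3 AB A3.
Offset 16: leading byte 0x62 = 01100010 → 1-byte char #6 = 62.
Offset 17: leading byte 0x4E = 01001110 → 1-byte char #7 = 4E.
Leading byte 0x4E = 01001110 matches 0xxxxxxx → 1-byte sequence.
Byte 1: 0x4E = 01001110, payload 1001110 (7 bits).
Concatenate: 1001110 = 0x4E (7 bits → U+004E).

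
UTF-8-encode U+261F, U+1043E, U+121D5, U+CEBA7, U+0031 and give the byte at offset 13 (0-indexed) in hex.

0xAE

U+261F → 3-byte form E2 98 9F at offsets 0–2.
U+1043E → 4-byte form F0 90 90 BE at offsets 3–6.
U+121D5 → 4-byte form F0 92 87 95 at offsets 7–10.
U+CEBA7 → 4-byte form F3 8E AE A7 at offsets 11–14.
Offset 13 falls in char 4's range; it's byte 3 of F3 8E AE A7 = 0xAE.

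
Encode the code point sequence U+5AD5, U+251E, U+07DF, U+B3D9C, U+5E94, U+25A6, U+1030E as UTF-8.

U+5AD5: 3-byte form → E5 AB 95.
U+251E: 3-byte form → E2 94 9E.
U+07DF: 2-byte form → DF 9F.
U+B3D9C: 4-byte form → F2 B3 B6 9C.
U+5E94: 3-byte form → E5 BA 94.
U+25A6: 3-byte form → E2 96 A6.
U+1030E: 4-byte form → F0 90 8C 8E.
Concatenated (22 bytes): E5 AB 95 E2 94 9E DF 9F F2 B3 B6 9C E5 BA 94 E2 96 A6 F0 90 8C 8E.

E5 AB 95 E2 94 9E DF 9F F2 B3 B6 9C E5 BA 94 E2 96 A6 F0 90 8C 8E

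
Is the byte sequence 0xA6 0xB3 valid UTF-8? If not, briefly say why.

Byte 0xA6 = 10100110 has the form 10xxxxxx — a continuation byte — but there is no preceding leading byte.

invalid (continuation byte with no leading byte)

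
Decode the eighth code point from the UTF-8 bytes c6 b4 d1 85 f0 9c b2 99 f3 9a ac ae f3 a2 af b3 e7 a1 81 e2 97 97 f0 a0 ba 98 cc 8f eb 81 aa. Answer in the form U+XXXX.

U+20E98

Offset 0: leading byte 0xC6 = 11000110 → 2-byte char #1 = C6 B4.
Offset 2: leading byte 0xD1 = 11010001 → 2-byte char #2 = D1 85.
Offset 4: leading byte 0xF0 = 11110000 → 4-byte char #3 = F0 9C B2 99.
Offset 8: leading byte 0xF3 = 11110011 → 4-byte char #4 = F3 9A AC AE.
Offset 12: leading byte 0xF3 = 11110011 → 4-byte char #5 = F3 A2 AF B3.
Offset 16: leading byte 0xE7 = 11100111 → 3-byte char #6 = E7 A1 81.
Offset 19: leading byte 0xE2 = 11100010 → 3-byte char #7 = E2 97 97.
Offset 22: leading byte 0xF0 = 11110000 → 4-byte char #8 = F0 A0 BA 98.
Leading byte 0xF0 = 11110000 matches 11110xxx → 4-byte sequence.
Byte 1: 0xF0 = 11110000, payload 000 (3 bits).
Byte 2: 0xA0 = 10100000 (10xxxxxx ✓), payload 100000.
Byte 3: 0xBA = 10111010 (10xxxxxx ✓), payload 111010.
Byte 4: 0x98 = 10011000 (10xxxxxx ✓), payload 011000.
Concatenate: 000100000111010011000 = 0x20E98 (21 bits → U+20E98).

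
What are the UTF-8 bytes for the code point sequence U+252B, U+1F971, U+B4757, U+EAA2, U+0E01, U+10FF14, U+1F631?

E2 94 AB F0 9F A5 B1 F2 B4 9D 97 EE AA A2 E0 B8 81 F4 8F BC 94 F0 9F 98 B1

U+252B: 3-byte form → E2 94 AB.
U+1F971: 4-byte form → F0 9F A5 B1.
U+B4757: 4-byte form → F2 B4 9D 97.
U+EAA2: 3-byte form → EE AA A2.
U+0E01: 3-byte form → E0 B8 81.
U+10FF14: 4-byte form → F4 8F BC 94.
U+1F631: 4-byte form → F0 9F 98 B1.
Concatenated (25 bytes): E2 94 AB F0 9F A5 B1 F2 B4 9D 97 EE AA A2 E0 B8 81 F4 8F BC 94 F0 9F 98 B1.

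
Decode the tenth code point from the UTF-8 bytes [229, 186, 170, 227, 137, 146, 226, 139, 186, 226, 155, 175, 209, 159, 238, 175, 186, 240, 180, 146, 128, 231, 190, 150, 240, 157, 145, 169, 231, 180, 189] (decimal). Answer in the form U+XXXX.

Offset 0: leading byte 0xE5 = 11100101 → 3-byte char #1 = E5 BA AA.
Offset 3: leading byte 0xE3 = 11100011 → 3-byte char #2 = E3 89 92.
Offset 6: leading byte 0xE2 = 11100010 → 3-byte char #3 = E2 8B BA.
Offset 9: leading byte 0xE2 = 11100010 → 3-byte char #4 = E2 9B AF.
Offset 12: leading byte 0xD1 = 11010001 → 2-byte char #5 = D1 9F.
Offset 14: leading byte 0xEE = 11101110 → 3-byte char #6 = EE AF BA.
Offset 17: leading byte 0xF0 = 11110000 → 4-byte char #7 = F0 B4 92 80.
Offset 21: leading byte 0xE7 = 11100111 → 3-byte char #8 = E7 BE 96.
Offset 24: leading byte 0xF0 = 11110000 → 4-byte char #9 = F0 9D 91 A9.
Offset 28: leading byte 0xE7 = 11100111 → 3-byte char #10 = E7 B4 BD.
Leading byte 0xE7 = 11100111 matches 1110xxxx → 3-byte sequence.
Byte 1: 0xE7 = 11100111, payload 0111 (4 bits).
Byte 2: 0xB4 = 10110100 (10xxxxxx ✓), payload 110100.
Byte 3: 0xBD = 10111101 (10xxxxxx ✓), payload 111101.
Concatenate: 0111110100111101 = 0x7D3D (16 bits → U+7D3D).

U+7D3D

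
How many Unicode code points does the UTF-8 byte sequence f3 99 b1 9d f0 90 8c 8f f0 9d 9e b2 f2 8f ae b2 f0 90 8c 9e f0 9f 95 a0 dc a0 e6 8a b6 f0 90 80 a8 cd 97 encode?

10

Byte at offset 0: 0xF3 = 11110011 → 4-byte char (#1). Advance 4.
Byte at offset 4: 0xF0 = 11110000 → 4-byte char (#2). Advance 4.
Byte at offset 8: 0xF0 = 11110000 → 4-byte char (#3). Advance 4.
Byte at offset 12: 0xF2 = 11110010 → 4-byte char (#4). Advance 4.
Byte at offset 16: 0xF0 = 11110000 → 4-byte char (#5). Advance 4.
Byte at offset 20: 0xF0 = 11110000 → 4-byte char (#6). Advance 4.
Byte at offset 24: 0xDC = 11011100 → 2-byte char (#7). Advance 2.
Byte at offset 26: 0xE6 = 11100110 → 3-byte char (#8). Advance 3.
Byte at offset 29: 0xF0 = 11110000 → 4-byte char (#9). Advance 4.
Byte at offset 33: 0xCD = 11001101 → 2-byte char (#10). Advance 2.
Reached end at offset 35 after 10 code points.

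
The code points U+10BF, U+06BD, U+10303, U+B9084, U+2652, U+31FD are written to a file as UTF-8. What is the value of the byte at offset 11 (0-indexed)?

0x82

U+10BF → 3-byte form E1 82 BF at offsets 0–2.
U+06BD → 2-byte form DA BD at offsets 3–4.
U+10303 → 4-byte form F0 90 8C 83 at offsets 5–8.
U+B9084 → 4-byte form F2 B9 82 84 at offsets 9–12.
Offset 11 falls in char 4's range; it's byte 3 of F2 B9 82 84 = 0x82.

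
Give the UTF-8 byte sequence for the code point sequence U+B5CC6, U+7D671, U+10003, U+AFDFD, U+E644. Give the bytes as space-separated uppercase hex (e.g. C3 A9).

U+B5CC6: 4-byte form → F2 B5 B3 86.
U+7D671: 4-byte form → F1 BD 99 B1.
U+10003: 4-byte form → F0 90 80 83.
U+AFDFD: 4-byte form → F2 AF B7 BD.
U+E644: 3-byte form → EE 99 84.
Concatenated (19 bytes): F2 B5 B3 86 F1 BD 99 B1 F0 90 80 83 F2 AF B7 BD EE 99 84.

F2 B5 B3 86 F1 BD 99 B1 F0 90 80 83 F2 AF B7 BD EE 99 84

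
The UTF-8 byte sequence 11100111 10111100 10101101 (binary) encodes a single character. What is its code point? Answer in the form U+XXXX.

U+7F2D

Leading byte 0xE7 = 11100111 matches 1110xxxx → 3-byte sequence.
Byte 1: 0xE7 = 11100111, payload 0111 (4 bits).
Byte 2: 0xBC = 10111100 (10xxxxxx ✓), payload 111100.
Byte 3: 0xAD = 10101101 (10xxxxxx ✓), payload 101101.
Concatenate: 0111111100101101 = 0x7F2D (16 bits → U+7F2D).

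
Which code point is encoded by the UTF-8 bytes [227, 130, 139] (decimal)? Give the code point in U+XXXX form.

Leading byte 0xE3 = 11100011 matches 1110xxxx → 3-byte sequence.
Byte 1: 0xE3 = 11100011, payload 0011 (4 bits).
Byte 2: 0x82 = 10000010 (10xxxxxx ✓), payload 000010.
Byte 3: 0x8B = 10001011 (10xxxxxx ✓), payload 001011.
Concatenate: 0011000010001011 = 0x308B (16 bits → U+308B).

U+308B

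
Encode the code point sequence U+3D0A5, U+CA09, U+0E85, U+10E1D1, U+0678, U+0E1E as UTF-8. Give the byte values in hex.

F0 BD 82 A5 EC A8 89 E0 BA 85 F4 8E 87 91 D9 B8 E0 B8 9E

U+3D0A5: 4-byte form → F0 BD 82 A5.
U+CA09: 3-byte form → EC A8 89.
U+0E85: 3-byte form → E0 BA 85.
U+10E1D1: 4-byte form → F4 8E 87 91.
U+0678: 2-byte form → D9 B8.
U+0E1E: 3-byte form → E0 B8 9E.
Concatenated (19 bytes): F0 BD 82 A5 EC A8 89 E0 BA 85 F4 8E 87 91 D9 B8 E0 B8 9E.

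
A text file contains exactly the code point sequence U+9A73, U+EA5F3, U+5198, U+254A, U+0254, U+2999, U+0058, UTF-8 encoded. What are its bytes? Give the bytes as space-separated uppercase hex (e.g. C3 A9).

E9 A9 B3 F3 AA 97 B3 E5 86 98 E2 95 8A C9 94 E2 A6 99 58

U+9A73: 3-byte form → E9 A9 B3.
U+EA5F3: 4-byte form → F3 AA 97 B3.
U+5198: 3-byte form → E5 86 98.
U+254A: 3-byte form → E2 95 8A.
U+0254: 2-byte form → C9 94.
U+2999: 3-byte form → E2 A6 99.
U+0058: 1-byte form → 58.
Concatenated (19 bytes): E9 A9 B3 F3 AA 97 B3 E5 86 98 E2 95 8A C9 94 E2 A6 99 58.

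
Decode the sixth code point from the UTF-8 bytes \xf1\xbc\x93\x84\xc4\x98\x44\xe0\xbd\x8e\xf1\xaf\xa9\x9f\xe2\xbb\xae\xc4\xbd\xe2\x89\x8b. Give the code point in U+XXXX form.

U+2EEE

Offset 0: leading byte 0xF1 = 11110001 → 4-byte char #1 = F1 BC 93 84.
Offset 4: leading byte 0xC4 = 11000100 → 2-byte char #2 = C4 98.
Offset 6: leading byte 0x44 = 01000100 → 1-byte char #3 = 44.
Offset 7: leading byte 0xE0 = 11100000 → 3-byte char #4 = E0 BD 8E.
Offset 10: leading byte 0xF1 = 11110001 → 4-byte char #5 = F1 AF A9 9F.
Offset 14: leading byte 0xE2 = 11100010 → 3-byte char #6 = E2 BB AE.
Leading byte 0xE2 = 11100010 matches 1110xxxx → 3-byte sequence.
Byte 1: 0xE2 = 11100010, payload 0010 (4 bits).
Byte 2: 0xBB = 10111011 (10xxxxxx ✓), payload 111011.
Byte 3: 0xAE = 10101110 (10xxxxxx ✓), payload 101110.
Concatenate: 0010111011101110 = 0x2EEE (16 bits → U+2EEE).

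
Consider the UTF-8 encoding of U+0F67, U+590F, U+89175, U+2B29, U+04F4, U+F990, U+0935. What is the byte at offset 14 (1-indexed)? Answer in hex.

1-indexed offset 14 is 0-indexed offset 13.
U+0F67 → 3-byte form E0 BD A7 at offsets 0–2.
U+590F → 3-byte form E5 A4 8F at offsets 3–5.
U+89175 → 4-byte form F2 89 85 B5 at offsets 6–9.
U+2B29 → 3-byte form E2 AC A9 at offsets 10–12.
U+04F4 → 2-byte form D3 B4 at offsets 13–14.
Offset 13 falls in char 5's range; it's byte 1 of D3 B4 = 0xD3.

0xD3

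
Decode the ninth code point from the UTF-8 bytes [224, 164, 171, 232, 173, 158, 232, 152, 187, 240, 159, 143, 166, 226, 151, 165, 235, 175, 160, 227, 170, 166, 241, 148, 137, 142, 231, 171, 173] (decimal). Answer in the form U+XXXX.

Offset 0: leading byte 0xE0 = 11100000 → 3-byte char #1 = E0 A4 AB.
Offset 3: leading byte 0xE8 = 11101000 → 3-byte char #2 = E8 AD 9E.
Offset 6: leading byte 0xE8 = 11101000 → 3-byte char #3 = E8 98 BB.
Offset 9: leading byte 0xF0 = 11110000 → 4-byte char #4 = F0 9F 8F A6.
Offset 13: leading byte 0xE2 = 11100010 → 3-byte char #5 = E2 97 A5.
Offset 16: leading byte 0xEB = 11101011 → 3-byte char #6 = EB AF A0.
Offset 19: leading byte 0xE3 = 11100011 → 3-byte char #7 = E3 AA A6.
Offset 22: leading byte 0xF1 = 11110001 → 4-byte char #8 = F1 94 89 8E.
Offset 26: leading byte 0xE7 = 11100111 → 3-byte char #9 = E7 AB AD.
Leading byte 0xE7 = 11100111 matches 1110xxxx → 3-byte sequence.
Byte 1: 0xE7 = 11100111, payload 0111 (4 bits).
Byte 2: 0xAB = 10101011 (10xxxxxx ✓), payload 101011.
Byte 3: 0xAD = 10101101 (10xxxxxx ✓), payload 101101.
Concatenate: 0111101011101101 = 0x7AED (16 bits → U+7AED).

U+7AED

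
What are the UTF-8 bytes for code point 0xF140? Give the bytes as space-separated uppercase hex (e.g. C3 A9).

EF 85 80

U+F140 = 0xF140 = 61760 decimal. In range U+0800–U+FFFF → 3-byte form: 1110xxxx 10xxxxxx 10xxxxxx.
Binary (16 bits): 1111000101000000.
Split 4+6+6: 1111 | 000101 | 000000.
Byte 1: 11101111 = 0xEF.
Byte 2: 10000101 = 0x85.
Byte 3: 10000000 = 0x80.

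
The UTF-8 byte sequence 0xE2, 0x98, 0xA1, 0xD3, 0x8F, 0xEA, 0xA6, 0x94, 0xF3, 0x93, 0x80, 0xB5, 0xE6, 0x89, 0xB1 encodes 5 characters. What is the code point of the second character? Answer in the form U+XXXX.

U+04CF

Offset 0: leading byte 0xE2 = 11100010 → 3-byte char #1 = E2 98 A1.
Offset 3: leading byte 0xD3 = 11010011 → 2-byte char #2 = D3 8F.
Leading byte 0xD3 = 11010011 matches 110xxxxx → 2-byte sequence.
Byte 1: 0xD3 = 11010011, payload 10011 (5 bits).
Byte 2: 0x8F = 10001111 (10xxxxxx ✓), payload 001111.
Concatenate: 10011001111 = 0x4CF (11 bits → U+04CF).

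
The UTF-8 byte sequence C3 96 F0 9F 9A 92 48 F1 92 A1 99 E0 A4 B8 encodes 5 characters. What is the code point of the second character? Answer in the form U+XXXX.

Offset 0: leading byte 0xC3 = 11000011 → 2-byte char #1 = C3 96.
Offset 2: leading byte 0xF0 = 11110000 → 4-byte char #2 = F0 9F 9A 92.
Leading byte 0xF0 = 11110000 matches 11110xxx → 4-byte sequence.
Byte 1: 0xF0 = 11110000, payload 000 (3 bits).
Byte 2: 0x9F = 10011111 (10xxxxxx ✓), payload 011111.
Byte 3: 0x9A = 10011010 (10xxxxxx ✓), payload 011010.
Byte 4: 0x92 = 10010010 (10xxxxxx ✓), payload 010010.
Concatenate: 000011111011010010010 = 0x1F692 (21 bits → U+1F692).

U+1F692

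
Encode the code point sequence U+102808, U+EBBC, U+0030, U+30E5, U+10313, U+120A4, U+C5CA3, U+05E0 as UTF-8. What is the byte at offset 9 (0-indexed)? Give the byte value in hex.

0x83

U+102808 → 4-byte form F4 82 A0 88 at offsets 0–3.
U+EBBC → 3-byte form EE AE BC at offsets 4–6.
U+0030 → 1-byte form 30 at offsets 7–7.
U+30E5 → 3-byte form E3 83 A5 at offsets 8–10.
Offset 9 falls in char 4's range; it's byte 2 of E3 83 A5 = 0x83.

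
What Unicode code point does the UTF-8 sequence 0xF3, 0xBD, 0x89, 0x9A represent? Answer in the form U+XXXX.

U+FD25A

Leading byte 0xF3 = 11110011 matches 11110xxx → 4-byte sequence.
Byte 1: 0xF3 = 11110011, payload 011 (3 bits).
Byte 2: 0xBD = 10111101 (10xxxxxx ✓), payload 111101.
Byte 3: 0x89 = 10001001 (10xxxxxx ✓), payload 001001.
Byte 4: 0x9A = 10011010 (10xxxxxx ✓), payload 011010.
Concatenate: 011111101001001011010 = 0xFD25A (21 bits → U+FD25A).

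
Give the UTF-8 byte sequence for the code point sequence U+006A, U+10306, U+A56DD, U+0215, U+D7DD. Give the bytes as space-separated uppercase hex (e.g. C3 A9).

6A F0 90 8C 86 F2 A5 9B 9D C8 95 ED 9F 9D

U+006A: 1-byte form → 6A.
U+10306: 4-byte form → F0 90 8C 86.
U+A56DD: 4-byte form → F2 A5 9B 9D.
U+0215: 2-byte form → C8 95.
U+D7DD: 3-byte form → ED 9F 9D.
Concatenated (14 bytes): 6A F0 90 8C 86 F2 A5 9B 9D C8 95 ED 9F 9D.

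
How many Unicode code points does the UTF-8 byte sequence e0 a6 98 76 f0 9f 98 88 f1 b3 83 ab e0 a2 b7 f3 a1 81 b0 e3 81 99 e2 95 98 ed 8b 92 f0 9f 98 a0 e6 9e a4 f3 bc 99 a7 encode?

12

Byte at offset 0: 0xE0 = 11100000 → 3-byte char (#1). Advance 3.
Byte at offset 3: 0x76 = 01110110 → 1-byte char (#2). Advance 1.
Byte at offset 4: 0xF0 = 11110000 → 4-byte char (#3). Advance 4.
Byte at offset 8: 0xF1 = 11110001 → 4-byte char (#4). Advance 4.
Byte at offset 12: 0xE0 = 11100000 → 3-byte char (#5). Advance 3.
Byte at offset 15: 0xF3 = 11110011 → 4-byte char (#6). Advance 4.
Byte at offset 19: 0xE3 = 11100011 → 3-byte char (#7). Advance 3.
Byte at offset 22: 0xE2 = 11100010 → 3-byte char (#8). Advance 3.
Byte at offset 25: 0xED = 11101101 → 3-byte char (#9). Advance 3.
Byte at offset 28: 0xF0 = 11110000 → 4-byte char (#10). Advance 4.
Byte at offset 32: 0xE6 = 11100110 → 3-byte char (#11). Advance 3.
Byte at offset 35: 0xF3 = 11110011 → 4-byte char (#12). Advance 4.
Reached end at offset 39 after 12 code points.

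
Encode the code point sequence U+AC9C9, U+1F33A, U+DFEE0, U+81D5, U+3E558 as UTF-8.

U+AC9C9: 4-byte form → F2 AC A7 89.
U+1F33A: 4-byte form → F0 9F 8C BA.
U+DFEE0: 4-byte form → F3 9F BB A0.
U+81D5: 3-byte form → E8 87 95.
U+3E558: 4-byte form → F0 BE 95 98.
Concatenated (19 bytes): F2 AC A7 89 F0 9F 8C BA F3 9F BB A0 E8 87 95 F0 BE 95 98.

F2 AC A7 89 F0 9F 8C BA F3 9F BB A0 E8 87 95 F0 BE 95 98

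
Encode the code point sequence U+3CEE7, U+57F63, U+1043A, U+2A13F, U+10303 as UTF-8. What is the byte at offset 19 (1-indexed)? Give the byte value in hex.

0x8C

1-indexed offset 19 is 0-indexed offset 18.
U+3CEE7 → 4-byte form F0 BC BB A7 at offsets 0–3.
U+57F63 → 4-byte form F1 97 BD A3 at offsets 4–7.
U+1043A → 4-byte form F0 90 90 BA at offsets 8–11.
U+2A13F → 4-byte form F0 AA 84 BF at offsets 12–15.
U+10303 → 4-byte form F0 90 8C 83 at offsets 16–19.
Offset 18 falls in char 5's range; it's byte 3 of F0 90 8C 83 = 0x8C.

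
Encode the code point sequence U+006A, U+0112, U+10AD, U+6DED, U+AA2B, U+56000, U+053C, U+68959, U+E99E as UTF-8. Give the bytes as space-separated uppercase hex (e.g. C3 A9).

U+006A: 1-byte form → 6A.
U+0112: 2-byte form → C4 92.
U+10AD: 3-byte form → E1 82 AD.
U+6DED: 3-byte form → E6 B7 AD.
U+AA2B: 3-byte form → EA A8 AB.
U+56000: 4-byte form → F1 96 80 80.
U+053C: 2-byte form → D4 BC.
U+68959: 4-byte form → F1 A8 A5 99.
U+E99E: 3-byte form → EE A6 9E.
Concatenated (25 bytes): 6A C4 92 E1 82 AD E6 B7 AD EA A8 AB F1 96 80 80 D4 BC F1 A8 A5 99 EE A6 9E.

6A C4 92 E1 82 AD E6 B7 AD EA A8 AB F1 96 80 80 D4 BC F1 A8 A5 99 EE A6 9E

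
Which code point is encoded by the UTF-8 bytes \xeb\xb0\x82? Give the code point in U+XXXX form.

Leading byte 0xEB = 11101011 matches 1110xxxx → 3-byte sequence.
Byte 1: 0xEB = 11101011, payload 1011 (4 bits).
Byte 2: 0xB0 = 10110000 (10xxxxxx ✓), payload 110000.
Byte 3: 0x82 = 10000010 (10xxxxxx ✓), payload 000010.
Concatenate: 1011110000000010 = 0xBC02 (16 bits → U+BC02).

U+BC02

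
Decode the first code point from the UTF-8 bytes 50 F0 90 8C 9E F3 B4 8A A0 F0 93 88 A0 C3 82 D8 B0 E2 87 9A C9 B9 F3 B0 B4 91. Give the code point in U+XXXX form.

Offset 0: leading byte 0x50 = 01010000 → 1-byte char #1 = 50.
Leading byte 0x50 = 01010000 matches 0xxxxxxx → 1-byte sequence.
Byte 1: 0x50 = 01010000, payload 1010000 (7 bits).
Concatenate: 1010000 = 0x50 (7 bits → U+0050).

U+0050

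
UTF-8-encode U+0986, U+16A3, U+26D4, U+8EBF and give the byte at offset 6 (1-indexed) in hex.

0xA3

1-indexed offset 6 is 0-indexed offset 5.
U+0986 → 3-byte form E0 A6 86 at offsets 0–2.
U+16A3 → 3-byte form E1 9A A3 at offsets 3–5.
Offset 5 falls in char 2's range; it's byte 3 of E1 9A A3 = 0xA3.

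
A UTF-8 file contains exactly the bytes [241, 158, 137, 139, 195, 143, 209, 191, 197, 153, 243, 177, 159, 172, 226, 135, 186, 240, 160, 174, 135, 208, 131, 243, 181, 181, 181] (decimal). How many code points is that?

Byte at offset 0: 0xF1 = 11110001 → 4-byte char (#1). Advance 4.
Byte at offset 4: 0xC3 = 11000011 → 2-byte char (#2). Advance 2.
Byte at offset 6: 0xD1 = 11010001 → 2-byte char (#3). Advance 2.
Byte at offset 8: 0xC5 = 11000101 → 2-byte char (#4). Advance 2.
Byte at offset 10: 0xF3 = 11110011 → 4-byte char (#5). Advance 4.
Byte at offset 14: 0xE2 = 11100010 → 3-byte char (#6). Advance 3.
Byte at offset 17: 0xF0 = 11110000 → 4-byte char (#7). Advance 4.
Byte at offset 21: 0xD0 = 11010000 → 2-byte char (#8). Advance 2.
Byte at offset 23: 0xF3 = 11110011 → 4-byte char (#9). Advance 4.
Reached end at offset 27 after 9 code points.

9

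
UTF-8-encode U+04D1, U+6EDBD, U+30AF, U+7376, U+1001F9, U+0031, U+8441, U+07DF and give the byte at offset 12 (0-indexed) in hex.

0xF4

U+04D1 → 2-byte form D3 91 at offsets 0–1.
U+6EDBD → 4-byte form F1 AE B6 BD at offsets 2–5.
U+30AF → 3-byte form E3 82 AF at offsets 6–8.
U+7376 → 3-byte form E7 8D B6 at offsets 9–11.
U+1001F9 → 4-byte form F4 80 87 B9 at offsets 12–15.
Offset 12 falls in char 5's range; it's byte 1 of F4 80 87 B9 = 0xF4.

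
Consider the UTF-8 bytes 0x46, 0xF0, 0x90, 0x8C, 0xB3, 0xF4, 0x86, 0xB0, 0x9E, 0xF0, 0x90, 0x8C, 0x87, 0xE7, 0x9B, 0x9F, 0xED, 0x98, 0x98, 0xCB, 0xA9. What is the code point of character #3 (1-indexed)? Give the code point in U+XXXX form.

U+106C1E

Offset 0: leading byte 0x46 = 01000110 → 1-byte char #1 = 46.
Offset 1: leading byte 0xF0 = 11110000 → 4-byte char #2 = F0 90 8C B3.
Offset 5: leading byte 0xF4 = 11110100 → 4-byte char #3 = F4 86 B0 9E.
Leading byte 0xF4 = 11110100 matches 11110xxx → 4-byte sequence.
Byte 1: 0xF4 = 11110100, payload 100 (3 bits).
Byte 2: 0x86 = 10000110 (10xxxxxx ✓), payload 000110.
Byte 3: 0xB0 = 10110000 (10xxxxxx ✓), payload 110000.
Byte 4: 0x9E = 10011110 (10xxxxxx ✓), payload 011110.
Concatenate: 100000110110000011110 = 0x106C1E (21 bits → U+106C1E).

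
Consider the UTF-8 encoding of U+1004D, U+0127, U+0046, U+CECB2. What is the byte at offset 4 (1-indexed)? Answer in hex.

0x8D

1-indexed offset 4 is 0-indexed offset 3.
U+1004D → 4-byte form F0 90 81 8D at offsets 0–3.
Offset 3 falls in char 1's range; it's byte 4 of F0 90 81 8D = 0x8D.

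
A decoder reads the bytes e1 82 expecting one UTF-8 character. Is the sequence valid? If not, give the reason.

invalid (sequence truncated)

Leading byte 0xE1 = 11100001 → 3-byte form, but only 2 bytes are present.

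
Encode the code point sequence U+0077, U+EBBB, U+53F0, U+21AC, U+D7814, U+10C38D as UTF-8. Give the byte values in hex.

U+0077: 1-byte form → 77.
U+EBBB: 3-byte form → EE AE BB.
U+53F0: 3-byte form → E5 8F B0.
U+21AC: 3-byte form → E2 86 AC.
U+D7814: 4-byte form → F3 97 A0 94.
U+10C38D: 4-byte form → F4 8C 8E 8D.
Concatenated (18 bytes): 77 EE AE BB E5 8F B0 E2 86 AC F3 97 A0 94 F4 8C 8E 8D.

77 EE AE BB E5 8F B0 E2 86 AC F3 97 A0 94 F4 8C 8E 8D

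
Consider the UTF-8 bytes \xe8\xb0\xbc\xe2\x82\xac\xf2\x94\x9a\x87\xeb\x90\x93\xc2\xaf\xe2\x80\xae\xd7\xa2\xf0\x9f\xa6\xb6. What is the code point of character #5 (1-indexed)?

U+00AF

Offset 0: leading byte 0xE8 = 11101000 → 3-byte char #1 = E8 B0 BC.
Offset 3: leading byte 0xE2 = 11100010 → 3-byte char #2 = E2 82 AC.
Offset 6: leading byte 0xF2 = 11110010 → 4-byte char #3 = F2 94 9A 87.
Offset 10: leading byte 0xEB = 11101011 → 3-byte char #4 = EB 90 93.
Offset 13: leading byte 0xC2 = 11000010 → 2-byte char #5 = C2 AF.
Leading byte 0xC2 = 11000010 matches 110xxxxx → 2-byte sequence.
Byte 1: 0xC2 = 11000010, payload 00010 (5 bits).
Byte 2: 0xAF = 10101111 (10xxxxxx ✓), payload 101111.
Concatenate: 00010101111 = 0xAF (11 bits → U+00AF).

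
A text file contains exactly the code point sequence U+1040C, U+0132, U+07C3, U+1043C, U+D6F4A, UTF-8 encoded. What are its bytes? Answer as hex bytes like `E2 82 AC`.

F0 90 90 8C C4 B2 DF 83 F0 90 90 BC F3 96 BD 8A

U+1040C: 4-byte form → F0 90 90 8C.
U+0132: 2-byte form → C4 B2.
U+07C3: 2-byte form → DF 83.
U+1043C: 4-byte form → F0 90 90 BC.
U+D6F4A: 4-byte form → F3 96 BD 8A.
Concatenated (16 bytes): F0 90 90 8C C4 B2 DF 83 F0 90 90 BC F3 96 BD 8A.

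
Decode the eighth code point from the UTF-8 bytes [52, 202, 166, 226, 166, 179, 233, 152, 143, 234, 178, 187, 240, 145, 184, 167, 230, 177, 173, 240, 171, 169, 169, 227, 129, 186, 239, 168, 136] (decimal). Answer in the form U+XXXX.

Offset 0: leading byte 0x34 = 00110100 → 1-byte char #1 = 34.
Offset 1: leading byte 0xCA = 11001010 → 2-byte char #2 = CA A6.
Offset 3: leading byte 0xE2 = 11100010 → 3-byte char #3 = E2 A6 B3.
Offset 6: leading byte 0xE9 = 11101001 → 3-byte char #4 = E9 98 8F.
Offset 9: leading byte 0xEA = 11101010 → 3-byte char #5 = EA B2 BB.
Offset 12: leading byte 0xF0 = 11110000 → 4-byte char #6 = F0 91 B8 A7.
Offset 16: leading byte 0xE6 = 11100110 → 3-byte char #7 = E6 B1 AD.
Offset 19: leading byte 0xF0 = 11110000 → 4-byte char #8 = F0 AB A9 A9.
Leading byte 0xF0 = 11110000 matches 11110xxx → 4-byte sequence.
Byte 1: 0xF0 = 11110000, payload 000 (3 bits).
Byte 2: 0xAB = 10101011 (10xxxxxx ✓), payload 101011.
Byte 3: 0xA9 = 10101001 (10xxxxxx ✓), payload 101001.
Byte 4: 0xA9 = 10101001 (10xxxxxx ✓), payload 101001.
Concatenate: 000101011101001101001 = 0x2BA69 (21 bits → U+2BA69).

U+2BA69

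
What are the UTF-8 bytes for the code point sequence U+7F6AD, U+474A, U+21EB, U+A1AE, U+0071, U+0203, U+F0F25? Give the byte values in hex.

U+7F6AD: 4-byte form → F1 BF 9A AD.
U+474A: 3-byte form → E4 9D 8A.
U+21EB: 3-byte form → E2 87 AB.
U+A1AE: 3-byte form → EA 86 AE.
U+0071: 1-byte form → 71.
U+0203: 2-byte form → C8 83.
U+F0F25: 4-byte form → F3 B0 BC A5.
Concatenated (20 bytes): F1 BF 9A AD E4 9D 8A E2 87 AB EA 86 AE 71 C8 83 F3 B0 BC A5.

F1 BF 9A AD E4 9D 8A E2 87 AB EA 86 AE 71 C8 83 F3 B0 BC A5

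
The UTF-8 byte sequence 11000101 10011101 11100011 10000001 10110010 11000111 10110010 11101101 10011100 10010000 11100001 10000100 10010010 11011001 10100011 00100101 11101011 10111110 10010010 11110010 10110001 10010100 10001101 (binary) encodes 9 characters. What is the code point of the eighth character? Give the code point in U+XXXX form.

U+BF92

Offset 0: leading byte 0xC5 = 11000101 → 2-byte char #1 = C5 9D.
Offset 2: leading byte 0xE3 = 11100011 → 3-byte char #2 = E3 81 B2.
Offset 5: leading byte 0xC7 = 11000111 → 2-byte char #3 = C7 B2.
Offset 7: leading byte 0xED = 11101101 → 3-byte char #4 = ED 9C 90.
Offset 10: leading byte 0xE1 = 11100001 → 3-byte char #5 = E1 84 92.
Offset 13: leading byte 0xD9 = 11011001 → 2-byte char #6 = D9 A3.
Offset 15: leading byte 0x25 = 00100101 → 1-byte char #7 = 25.
Offset 16: leading byte 0xEB = 11101011 → 3-byte char #8 = EB BE 92.
Leading byte 0xEB = 11101011 matches 1110xxxx → 3-byte sequence.
Byte 1: 0xEB = 11101011, payload 1011 (4 bits).
Byte 2: 0xBE = 10111110 (10xxxxxx ✓), payload 111110.
Byte 3: 0x92 = 10010010 (10xxxxxx ✓), payload 010010.
Concatenate: 1011111110010010 = 0xBF92 (16 bits → U+BF92).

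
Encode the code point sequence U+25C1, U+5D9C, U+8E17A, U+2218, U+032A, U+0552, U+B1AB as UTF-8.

U+25C1: 3-byte form → E2 97 81.
U+5D9C: 3-byte form → E5 B6 9C.
U+8E17A: 4-byte form → F2 8E 85 BA.
U+2218: 3-byte form → E2 88 98.
U+032A: 2-byte form → CC AA.
U+0552: 2-byte form → D5 92.
U+B1AB: 3-byte form → EB 86 AB.
Concatenated (20 bytes): E2 97 81 E5 B6 9C F2 8E 85 BA E2 88 98 CC AA D5 92 EB 86 AB.

E2 97 81 E5 B6 9C F2 8E 85 BA E2 88 98 CC AA D5 92 EB 86 AB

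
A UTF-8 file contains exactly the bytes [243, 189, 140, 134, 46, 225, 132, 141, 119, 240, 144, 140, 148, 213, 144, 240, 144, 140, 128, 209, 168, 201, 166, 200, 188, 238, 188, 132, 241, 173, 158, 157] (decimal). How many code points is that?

12

Byte at offset 0: 0xF3 = 11110011 → 4-byte char (#1). Advance 4.
Byte at offset 4: 0x2E = 00101110 → 1-byte char (#2). Advance 1.
Byte at offset 5: 0xE1 = 11100001 → 3-byte char (#3). Advance 3.
Byte at offset 8: 0x77 = 01110111 → 1-byte char (#4). Advance 1.
Byte at offset 9: 0xF0 = 11110000 → 4-byte char (#5). Advance 4.
Byte at offset 13: 0xD5 = 11010101 → 2-byte char (#6). Advance 2.
Byte at offset 15: 0xF0 = 11110000 → 4-byte char (#7). Advance 4.
Byte at offset 19: 0xD1 = 11010001 → 2-byte char (#8). Advance 2.
Byte at offset 21: 0xC9 = 11001001 → 2-byte char (#9). Advance 2.
Byte at offset 23: 0xC8 = 11001000 → 2-byte char (#10). Advance 2.
Byte at offset 25: 0xEE = 11101110 → 3-byte char (#11). Advance 3.
Byte at offset 28: 0xF1 = 11110001 → 4-byte char (#12). Advance 4.
Reached end at offset 32 after 12 code points.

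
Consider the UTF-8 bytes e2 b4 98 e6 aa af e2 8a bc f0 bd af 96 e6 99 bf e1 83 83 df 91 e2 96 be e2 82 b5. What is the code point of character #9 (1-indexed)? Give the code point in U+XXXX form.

Offset 0: leading byte 0xE2 = 11100010 → 3-byte char #1 = E2 B4 98.
Offset 3: leading byte 0xE6 = 11100110 → 3-byte char #2 = E6 AA AF.
Offset 6: leading byte 0xE2 = 11100010 → 3-byte char #3 = E2 8A BC.
Offset 9: leading byte 0xF0 = 11110000 → 4-byte char #4 = F0 BD AF 96.
Offset 13: leading byte 0xE6 = 11100110 → 3-byte char #5 = E6 99 BF.
Offset 16: leading byte 0xE1 = 11100001 → 3-byte char #6 = E1 83 83.
Offset 19: leading byte 0xDF = 11011111 → 2-byte char #7 = DF 91.
Offset 21: leading byte 0xE2 = 11100010 → 3-byte char #8 = E2 96 BE.
Offset 24: leading byte 0xE2 = 11100010 → 3-byte char #9 = E2 82 B5.
Leading byte 0xE2 = 11100010 matches 1110xxxx → 3-byte sequence.
Byte 1: 0xE2 = 11100010, payload 0010 (4 bits).
Byte 2: 0x82 = 10000010 (10xxxxxx ✓), payload 000010.
Byte 3: 0xB5 = 10110101 (10xxxxxx ✓), payload 110101.
Concatenate: 0010000010110101 = 0x20B5 (16 bits → U+20B5).

U+20B5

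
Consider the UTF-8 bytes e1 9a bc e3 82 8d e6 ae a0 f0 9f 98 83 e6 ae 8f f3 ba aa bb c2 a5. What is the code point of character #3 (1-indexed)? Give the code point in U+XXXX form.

Offset 0: leading byte 0xE1 = 11100001 → 3-byte char #1 = E1 9A BC.
Offset 3: leading byte 0xE3 = 11100011 → 3-byte char #2 = E3 82 8D.
Offset 6: leading byte 0xE6 = 11100110 → 3-byte char #3 = E6 AE A0.
Leading byte 0xE6 = 11100110 matches 1110xxxx → 3-byte sequence.
Byte 1: 0xE6 = 11100110, payload 0110 (4 bits).
Byte 2: 0xAE = 10101110 (10xxxxxx ✓), payload 101110.
Byte 3: 0xA0 = 10100000 (10xxxxxx ✓), payload 100000.
Concatenate: 0110101110100000 = 0x6BA0 (16 bits → U+6BA0).

U+6BA0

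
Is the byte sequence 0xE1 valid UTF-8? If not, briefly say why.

Leading byte 0xE1 = 11100001 → 3-byte form, but only 1 byte is present.

invalid (sequence truncated)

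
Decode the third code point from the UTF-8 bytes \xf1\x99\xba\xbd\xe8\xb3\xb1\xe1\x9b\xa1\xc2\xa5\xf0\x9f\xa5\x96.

U+16E1

Offset 0: leading byte 0xF1 = 11110001 → 4-byte char #1 = F1 99 BA BD.
Offset 4: leading byte 0xE8 = 11101000 → 3-byte char #2 = E8 B3 B1.
Offset 7: leading byte 0xE1 = 11100001 → 3-byte char #3 = E1 9B A1.
Leading byte 0xE1 = 11100001 matches 1110xxxx → 3-byte sequence.
Byte 1: 0xE1 = 11100001, payload 0001 (4 bits).
Byte 2: 0x9B = 10011011 (10xxxxxx ✓), payload 011011.
Byte 3: 0xA1 = 10100001 (10xxxxxx ✓), payload 100001.
Concatenate: 0001011011100001 = 0x16E1 (16 bits → U+16E1).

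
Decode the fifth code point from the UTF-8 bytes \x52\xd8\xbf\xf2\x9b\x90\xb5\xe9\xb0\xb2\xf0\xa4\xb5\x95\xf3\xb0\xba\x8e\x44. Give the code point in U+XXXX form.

U+24D55

Offset 0: leading byte 0x52 = 01010010 → 1-byte char #1 = 52.
Offset 1: leading byte 0xD8 = 11011000 → 2-byte char #2 = D8 BF.
Offset 3: leading byte 0xF2 = 11110010 → 4-byte char #3 = F2 9B 90 B5.
Offset 7: leading byte 0xE9 = 11101001 → 3-byte char #4 = E9 B0 B2.
Offset 10: leading byte 0xF0 = 11110000 → 4-byte char #5 = F0 A4 B5 95.
Leading byte 0xF0 = 11110000 matches 11110xxx → 4-byte sequence.
Byte 1: 0xF0 = 11110000, payload 000 (3 bits).
Byte 2: 0xA4 = 10100100 (10xxxxxx ✓), payload 100100.
Byte 3: 0xB5 = 10110101 (10xxxxxx ✓), payload 110101.
Byte 4: 0x95 = 10010101 (10xxxxxx ✓), payload 010101.
Concatenate: 000100100110101010101 = 0x24D55 (21 bits → U+24D55).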